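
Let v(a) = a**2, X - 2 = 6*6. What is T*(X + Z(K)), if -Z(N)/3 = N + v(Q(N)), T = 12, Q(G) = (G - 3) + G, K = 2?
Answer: 348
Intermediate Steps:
Q(G) = -3 + 2*G (Q(G) = (-3 + G) + G = -3 + 2*G)
X = 38 (X = 2 + 6*6 = 2 + 36 = 38)
Z(N) = -3*N - 3*(-3 + 2*N)**2 (Z(N) = -3*(N + (-3 + 2*N)**2) = -3*N - 3*(-3 + 2*N)**2)
T*(X + Z(K)) = 12*(38 + (-27 - 12*2**2 + 33*2)) = 12*(38 + (-27 - 12*4 + 66)) = 12*(38 + (-27 - 48 + 66)) = 12*(38 - 9) = 12*29 = 348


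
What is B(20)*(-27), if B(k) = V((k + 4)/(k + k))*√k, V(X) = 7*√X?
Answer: -378*√3 ≈ -654.71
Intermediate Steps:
B(k) = 7*√2*√k*√((4 + k)/k)/2 (B(k) = (7*√((k + 4)/(k + k)))*√k = (7*√((4 + k)/((2*k))))*√k = (7*√((4 + k)*(1/(2*k))))*√k = (7*√((4 + k)/(2*k)))*√k = (7*(√2*√((4 + k)/k)/2))*√k = (7*√2*√((4 + k)/k)/2)*√k = 7*√2*√k*√((4 + k)/k)/2)
B(20)*(-27) = (7*√2*√20*√((4 + 20)/20)/2)*(-27) = (7*√2*(2*√5)*√((1/20)*24)/2)*(-27) = (7*√2*(2*√5)*√(6/5)/2)*(-27) = (7*√2*(2*√5)*(√30/5)/2)*(-27) = (14*√3)*(-27) = -378*√3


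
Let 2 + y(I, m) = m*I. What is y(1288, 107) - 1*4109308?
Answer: -3971494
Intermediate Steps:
y(I, m) = -2 + I*m (y(I, m) = -2 + m*I = -2 + I*m)
y(1288, 107) - 1*4109308 = (-2 + 1288*107) - 1*4109308 = (-2 + 137816) - 4109308 = 137814 - 4109308 = -3971494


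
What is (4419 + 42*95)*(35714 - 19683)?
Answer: 134804679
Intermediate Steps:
(4419 + 42*95)*(35714 - 19683) = (4419 + 3990)*16031 = 8409*16031 = 134804679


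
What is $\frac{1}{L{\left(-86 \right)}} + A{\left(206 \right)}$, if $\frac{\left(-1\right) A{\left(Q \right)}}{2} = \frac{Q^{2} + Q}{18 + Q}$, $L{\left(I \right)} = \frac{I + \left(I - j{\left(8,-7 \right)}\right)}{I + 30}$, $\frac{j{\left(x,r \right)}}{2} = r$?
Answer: $- \frac{1682791}{4424} \approx -380.38$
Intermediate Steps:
$j{\left(x,r \right)} = 2 r$
$L{\left(I \right)} = \frac{14 + 2 I}{30 + I}$ ($L{\left(I \right)} = \frac{I + \left(I - 2 \left(-7\right)\right)}{I + 30} = \frac{I + \left(I - -14\right)}{30 + I} = \frac{I + \left(I + 14\right)}{30 + I} = \frac{I + \left(14 + I\right)}{30 + I} = \frac{14 + 2 I}{30 + I}$)
$A{\left(Q \right)} = - \frac{2 \left(Q + Q^{2}\right)}{18 + Q}$ ($A{\left(Q \right)} = - 2 \frac{Q^{2} + Q}{18 + Q} = - 2 \frac{Q + Q^{2}}{18 + Q} = - \frac{2 \left(Q + Q^{2}\right)}{18 + Q}$)
$\frac{1}{L{\left(-86 \right)}} + A{\left(206 \right)} = \frac{1}{2 \frac{1}{30 - 86} \left(7 - 86\right)} - \frac{412 \left(1 + 206\right)}{18 + 206} = \frac{1}{2 \frac{1}{-56} \left(-79\right)} - 412 \cdot \frac{1}{224} \cdot 207 = \frac{1}{2 \left(- \frac{1}{56}\right) \left(-79\right)} - 412 \cdot \frac{1}{224} \cdot 207 = \frac{1}{\frac{79}{28}} - \frac{21321}{56} = \frac{28}{79} - \frac{21321}{56} = - \frac{1682791}{4424}$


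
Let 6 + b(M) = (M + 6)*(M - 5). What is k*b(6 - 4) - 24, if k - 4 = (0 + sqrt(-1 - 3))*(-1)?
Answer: -144 + 60*I ≈ -144.0 + 60.0*I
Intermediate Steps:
b(M) = -6 + (-5 + M)*(6 + M) (b(M) = -6 + (M + 6)*(M - 5) = -6 + (6 + M)*(-5 + M) = -6 + (-5 + M)*(6 + M))
k = 4 - 2*I (k = 4 + (0 + sqrt(-1 - 3))*(-1) = 4 + (0 + sqrt(-4))*(-1) = 4 + (0 + 2*I)*(-1) = 4 + (2*I)*(-1) = 4 - 2*I ≈ 4.0 - 2.0*I)
k*b(6 - 4) - 24 = (4 - 2*I)*(-36 + (6 - 4) + (6 - 4)**2) - 24 = (4 - 2*I)*(-36 + 2 + 2**2) - 24 = (4 - 2*I)*(-36 + 2 + 4) - 24 = (4 - 2*I)*(-30) - 24 = (-120 + 60*I) - 24 = -144 + 60*I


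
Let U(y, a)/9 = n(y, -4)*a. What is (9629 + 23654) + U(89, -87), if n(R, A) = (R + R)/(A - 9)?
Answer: 572053/13 ≈ 44004.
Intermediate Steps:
n(R, A) = 2*R/(-9 + A) (n(R, A) = (2*R)/(-9 + A) = 2*R/(-9 + A))
U(y, a) = -18*a*y/13 (U(y, a) = 9*((2*y/(-9 - 4))*a) = 9*((2*y/(-13))*a) = 9*((2*y*(-1/13))*a) = 9*((-2*y/13)*a) = 9*(-2*a*y/13) = -18*a*y/13)
(9629 + 23654) + U(89, -87) = (9629 + 23654) - 18/13*(-87)*89 = 33283 + 139374/13 = 572053/13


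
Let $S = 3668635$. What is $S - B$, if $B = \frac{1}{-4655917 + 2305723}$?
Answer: $\frac{8622003965191}{2350194} \approx 3.6686 \cdot 10^{6}$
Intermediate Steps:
$B = - \frac{1}{2350194}$ ($B = \frac{1}{-2350194} = - \frac{1}{2350194} \approx -4.255 \cdot 10^{-7}$)
$S - B = 3668635 - - \frac{1}{2350194} = 3668635 + \frac{1}{2350194} = \frac{8622003965191}{2350194}$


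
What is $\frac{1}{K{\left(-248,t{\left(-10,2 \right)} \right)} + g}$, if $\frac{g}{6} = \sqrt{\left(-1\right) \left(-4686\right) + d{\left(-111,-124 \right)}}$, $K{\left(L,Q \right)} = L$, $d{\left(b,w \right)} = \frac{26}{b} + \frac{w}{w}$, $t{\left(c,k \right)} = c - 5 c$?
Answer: $\frac{2294}{991781} + \frac{\sqrt{57745641}}{1983562} \approx 0.006144$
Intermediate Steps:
$t{\left(c,k \right)} = - 4 c$
$d{\left(b,w \right)} = 1 + \frac{26}{b}$ ($d{\left(b,w \right)} = \frac{26}{b} + 1 = 1 + \frac{26}{b}$)
$g = \frac{2 \sqrt{57745641}}{37}$ ($g = 6 \sqrt{\left(-1\right) \left(-4686\right) + \frac{26 - 111}{-111}} = 6 \sqrt{4686 - - \frac{85}{111}} = 6 \sqrt{4686 + \frac{85}{111}} = 6 \sqrt{\frac{520231}{111}} = 6 \frac{\sqrt{57745641}}{111} = \frac{2 \sqrt{57745641}}{37} \approx 410.76$)
$\frac{1}{K{\left(-248,t{\left(-10,2 \right)} \right)} + g} = \frac{1}{-248 + \frac{2 \sqrt{57745641}}{37}}$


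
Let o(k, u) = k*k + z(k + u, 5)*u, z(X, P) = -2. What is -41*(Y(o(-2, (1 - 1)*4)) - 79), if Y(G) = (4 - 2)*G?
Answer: 2911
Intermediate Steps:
o(k, u) = k² - 2*u (o(k, u) = k*k - 2*u = k² - 2*u)
Y(G) = 2*G
-41*(Y(o(-2, (1 - 1)*4)) - 79) = -41*(2*((-2)² - 2*(1 - 1)*4) - 79) = -41*(2*(4 - 0*4) - 79) = -41*(2*(4 - 2*0) - 79) = -41*(2*(4 + 0) - 79) = -41*(2*4 - 79) = -41*(8 - 79) = -41*(-71) = 2911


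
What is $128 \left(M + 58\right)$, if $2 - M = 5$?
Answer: $7040$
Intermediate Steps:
$M = -3$ ($M = 2 - 5 = -3$)
$128 \left(M + 58\right) = 128 \left(-3 + 58\right) = 128 \cdot 55 = 7040$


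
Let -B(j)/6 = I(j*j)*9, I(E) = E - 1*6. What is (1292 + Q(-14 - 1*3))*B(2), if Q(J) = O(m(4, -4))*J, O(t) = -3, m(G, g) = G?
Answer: 145044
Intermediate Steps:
I(E) = -6 + E (I(E) = E - 6 = -6 + E)
B(j) = 324 - 54*j² (B(j) = -6*(-6 + j*j)*9 = -6*(-6 + j²)*9 = -6*(-54 + 9*j²) = 324 - 54*j²)
Q(J) = -3*J
(1292 + Q(-14 - 1*3))*B(2) = (1292 - 3*(-14 - 1*3))*(324 - 54*2²) = (1292 - 3*(-14 - 3))*(324 - 54*4) = (1292 - 3*(-17))*(324 - 216) = (1292 + 51)*108 = 1343*108 = 145044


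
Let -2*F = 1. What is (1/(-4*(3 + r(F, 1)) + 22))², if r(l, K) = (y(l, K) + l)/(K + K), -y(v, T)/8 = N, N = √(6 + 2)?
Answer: 2169/3713329 - 704*√2/3713329 ≈ 0.00031599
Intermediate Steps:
F = -½ (F = -½*1 = -½ ≈ -0.50000)
N = 2*√2 (N = √8 = 2*√2 ≈ 2.8284)
y(v, T) = -16*√2
r(l, K) = (l - 16*√2)/(2*K) (r(l, K) = (-16*√2 + l)/(K + K) = (l - 16*√2)/((2*K)) = (l - 16*√2)*(1/(2*K)) = (l - 16*√2)/(2*K))
(1/(-4*(3 + r(F, 1)) + 22))² = (1/(-4*(3 + (½)*(-½ - 16*√2)/1) + 22))² = (1/(-4*(3 + (½)*1*(-½ - 16*√2)) + 22))² = (1/(-4*(3 + (-¼ - 8*√2)) + 22))² = (1/(-4*(11/4 - 8*√2) + 22))² = (1/((-11 + 32*√2) + 22))² = (1/(11 + 32*√2))² = (11 + 32*√2)⁻²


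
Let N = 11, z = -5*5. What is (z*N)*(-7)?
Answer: 1925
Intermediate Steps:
z = -25
(z*N)*(-7) = -25*11*(-7) = -275*(-7) = 1925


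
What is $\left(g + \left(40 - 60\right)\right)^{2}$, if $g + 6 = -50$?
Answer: $5776$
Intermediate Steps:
$g = -56$ ($g = -6 - 50 = -56$)
$\left(g + \left(40 - 60\right)\right)^{2} = \left(-56 + \left(40 - 60\right)\right)^{2} = \left(-56 - 20\right)^{2} = \left(-76\right)^{2} = 5776$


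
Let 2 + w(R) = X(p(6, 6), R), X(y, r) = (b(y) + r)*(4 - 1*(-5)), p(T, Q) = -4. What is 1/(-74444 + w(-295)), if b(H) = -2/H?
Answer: -2/154193 ≈ -1.2971e-5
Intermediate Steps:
X(y, r) = -18/y + 9*r (X(y, r) = (-2/y + r)*(4 - 1*(-5)) = (r - 2/y)*(4 + 5) = (r - 2/y)*9 = -18/y + 9*r)
w(R) = 5/2 + 9*R (w(R) = -2 + (-18/(-4) + 9*R) = -2 + (-18*(-1/4) + 9*R) = -2 + (9/2 + 9*R) = 5/2 + 9*R)
1/(-74444 + w(-295)) = 1/(-74444 + (5/2 + 9*(-295))) = 1/(-74444 + (5/2 - 2655)) = 1/(-74444 - 5305/2) = 1/(-154193/2) = -2/154193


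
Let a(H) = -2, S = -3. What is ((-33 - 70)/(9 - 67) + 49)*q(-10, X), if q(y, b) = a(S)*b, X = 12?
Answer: -35340/29 ≈ -1218.6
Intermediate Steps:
q(y, b) = -2*b
((-33 - 70)/(9 - 67) + 49)*q(-10, X) = ((-33 - 70)/(9 - 67) + 49)*(-2*12) = (-103/(-58) + 49)*(-24) = (-103*(-1/58) + 49)*(-24) = (103/58 + 49)*(-24) = (2945/58)*(-24) = -35340/29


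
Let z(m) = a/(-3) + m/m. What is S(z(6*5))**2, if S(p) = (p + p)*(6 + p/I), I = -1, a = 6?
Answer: 196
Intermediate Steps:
z(m) = -1 (z(m) = 6/(-3) + m/m = 6*(-1/3) + 1 = -2 + 1 = -1)
S(p) = 2*p*(6 - p) (S(p) = (p + p)*(6 + p/(-1)) = (2*p)*(6 + p*(-1)) = (2*p)*(6 - p) = 2*p*(6 - p))
S(z(6*5))**2 = (2*(-1)*(6 - 1*(-1)))**2 = (2*(-1)*(6 + 1))**2 = (2*(-1)*7)**2 = (-14)**2 = 196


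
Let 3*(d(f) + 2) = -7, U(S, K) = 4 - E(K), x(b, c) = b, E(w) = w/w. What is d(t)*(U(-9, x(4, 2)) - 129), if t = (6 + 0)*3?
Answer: 546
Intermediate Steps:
E(w) = 1
t = 18 (t = 6*3 = 18)
U(S, K) = 3 (U(S, K) = 4 - 1*1 = 4 - 1 = 3)
d(f) = -13/3 (d(f) = -2 + (⅓)*(-7) = -2 - 7/3 = -13/3)
d(t)*(U(-9, x(4, 2)) - 129) = -13*(3 - 129)/3 = -13/3*(-126) = 546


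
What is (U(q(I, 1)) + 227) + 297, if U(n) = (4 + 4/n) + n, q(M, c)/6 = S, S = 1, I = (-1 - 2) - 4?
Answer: 1604/3 ≈ 534.67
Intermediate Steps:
I = -7 (I = -3 - 4 = -7)
q(M, c) = 6 (q(M, c) = 6*1 = 6)
U(n) = 4 + n + 4/n
(U(q(I, 1)) + 227) + 297 = ((4 + 6 + 4/6) + 227) + 297 = ((4 + 6 + 4*(⅙)) + 227) + 297 = ((4 + 6 + ⅔) + 227) + 297 = (32/3 + 227) + 297 = 713/3 + 297 = 1604/3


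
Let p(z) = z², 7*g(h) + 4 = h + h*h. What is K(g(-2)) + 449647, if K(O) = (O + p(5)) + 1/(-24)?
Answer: 75544841/168 ≈ 4.4967e+5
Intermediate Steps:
g(h) = -4/7 + h/7 + h²/7 (g(h) = -4/7 + (h + h*h)/7 = -4/7 + (h + h²)/7 = -4/7 + (h/7 + h²/7) = -4/7 + h/7 + h²/7)
K(O) = 599/24 + O (K(O) = (O + 5²) + 1/(-24) = (O + 25) - 1/24 = (25 + O) - 1/24 = 599/24 + O)
K(g(-2)) + 449647 = (599/24 + (-4/7 + (⅐)*(-2) + (⅐)*(-2)²)) + 449647 = (599/24 + (-4/7 - 2/7 + (⅐)*4)) + 449647 = (599/24 + (-4/7 - 2/7 + 4/7)) + 449647 = (599/24 - 2/7) + 449647 = 4145/168 + 449647 = 75544841/168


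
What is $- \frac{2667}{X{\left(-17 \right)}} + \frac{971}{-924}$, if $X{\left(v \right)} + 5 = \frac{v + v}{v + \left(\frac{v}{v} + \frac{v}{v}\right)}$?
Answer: $\frac{36924809}{37884} \approx 974.68$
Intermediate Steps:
$X{\left(v \right)} = -5 + \frac{2 v}{2 + v}$ ($X{\left(v \right)} = -5 + \frac{v + v}{v + \left(\frac{v}{v} + \frac{v}{v}\right)} = -5 + \frac{2 v}{v + \left(1 + 1\right)} = -5 + \frac{2 v}{v + 2} = -5 + \frac{2 v}{2 + v}$)
$- \frac{2667}{X{\left(-17 \right)}} + \frac{971}{-924} = - \frac{2667}{\frac{1}{2 - 17} \left(-10 - -51\right)} + \frac{971}{-924} = - \frac{2667}{\frac{1}{-15} \left(-10 + 51\right)} + 971 \left(- \frac{1}{924}\right) = - \frac{2667}{\left(- \frac{1}{15}\right) 41} - \frac{971}{924} = - \frac{2667}{- \frac{41}{15}} - \frac{971}{924} = \left(-2667\right) \left(- \frac{15}{41}\right) - \frac{971}{924} = \frac{40005}{41} - \frac{971}{924} = \frac{36924809}{37884}$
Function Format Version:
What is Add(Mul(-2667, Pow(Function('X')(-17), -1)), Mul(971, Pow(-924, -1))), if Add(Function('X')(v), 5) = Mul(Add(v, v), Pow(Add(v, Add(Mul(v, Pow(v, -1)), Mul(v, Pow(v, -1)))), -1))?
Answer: Rational(36924809, 37884) ≈ 974.68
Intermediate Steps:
Function('X')(v) = Add(-5, Mul(2, v, Pow(Add(2, v), -1))) (Function('X')(v) = Add(-5, Mul(Add(v, v), Pow(Add(v, Add(Mul(v, Pow(v, -1)), Mul(v, Pow(v, -1)))), -1))) = Add(-5, Mul(Mul(2, v), Pow(Add(v, Add(1, 1)), -1))) = Add(-5, Mul(Mul(2, v), Pow(Add(v, 2), -1))) = Add(-5, Mul(Mul(2, v), Pow(Add(2, v), -1))) = Add(-5, Mul(2, v, Pow(Add(2, v), -1))))
Add(Mul(-2667, Pow(Function('X')(-17), -1)), Mul(971, Pow(-924, -1))) = Add(Mul(-2667, Pow(Mul(Pow(Add(2, -17), -1), Add(-10, Mul(-3, -17))), -1)), Mul(971, Pow(-924, -1))) = Add(Mul(-2667, Pow(Mul(Pow(-15, -1), Add(-10, 51)), -1)), Mul(971, Rational(-1, 924))) = Add(Mul(-2667, Pow(Mul(Rational(-1, 15), 41), -1)), Rational(-971, 924)) = Add(Mul(-2667, Pow(Rational(-41, 15), -1)), Rational(-971, 924)) = Add(Mul(-2667, Rational(-15, 41)), Rational(-971, 924)) = Add(Rational(40005, 41), Rational(-971, 924)) = Rational(36924809, 37884)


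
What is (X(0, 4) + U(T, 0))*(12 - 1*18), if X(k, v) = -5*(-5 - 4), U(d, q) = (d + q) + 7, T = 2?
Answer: -324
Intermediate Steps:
U(d, q) = 7 + d + q
X(k, v) = 45 (X(k, v) = -5*(-9) = 45)
(X(0, 4) + U(T, 0))*(12 - 1*18) = (45 + (7 + 2 + 0))*(12 - 1*18) = (45 + 9)*(12 - 18) = 54*(-6) = -324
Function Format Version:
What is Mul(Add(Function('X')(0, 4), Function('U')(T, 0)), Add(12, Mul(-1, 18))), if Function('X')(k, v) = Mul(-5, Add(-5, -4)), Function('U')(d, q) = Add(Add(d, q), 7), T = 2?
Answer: -324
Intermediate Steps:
Function('U')(d, q) = Add(7, d, q)
Function('X')(k, v) = 45 (Function('X')(k, v) = Mul(-5, -9) = 45)
Mul(Add(Function('X')(0, 4), Function('U')(T, 0)), Add(12, Mul(-1, 18))) = Mul(Add(45, Add(7, 2, 0)), Add(12, Mul(-1, 18))) = Mul(Add(45, 9), Add(12, -18)) = Mul(54, -6) = -324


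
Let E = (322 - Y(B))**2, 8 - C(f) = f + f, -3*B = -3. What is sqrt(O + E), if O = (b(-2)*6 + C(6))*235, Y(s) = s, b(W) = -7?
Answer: sqrt(92231) ≈ 303.70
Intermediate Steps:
B = 1 (B = -1/3*(-3) = 1)
C(f) = 8 - 2*f (C(f) = 8 - (f + f) = 8 - 2*f)
E = 103041 (E = (322 - 1*1)**2 = (322 - 1)**2 = 321**2 = 103041)
O = -10810 (O = (-7*6 + (8 - 2*6))*235 = (-42 + (8 - 12))*235 = (-42 - 4)*235 = -46*235 = -10810)
sqrt(O + E) = sqrt(-10810 + 103041) = sqrt(92231)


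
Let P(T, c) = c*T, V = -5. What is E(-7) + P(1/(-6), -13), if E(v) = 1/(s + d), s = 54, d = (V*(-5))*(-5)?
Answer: 917/426 ≈ 2.1526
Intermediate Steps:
d = -125 (d = -5*(-5)*(-5) = 25*(-5) = -125)
E(v) = -1/71 (E(v) = 1/(54 - 125) = 1/(-71) = -1/71)
P(T, c) = T*c
E(-7) + P(1/(-6), -13) = -1/71 - 13/(-6) = -1/71 - ⅙*(-13) = -1/71 + 13/6 = 917/426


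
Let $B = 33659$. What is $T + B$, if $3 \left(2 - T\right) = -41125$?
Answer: $\frac{142108}{3} \approx 47369.0$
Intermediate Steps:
$T = \frac{41131}{3}$ ($T = 2 - - \frac{41125}{3} = 2 + \frac{41125}{3} = \frac{41131}{3} \approx 13710.0$)
$T + B = \frac{41131}{3} + 33659 = \frac{142108}{3}$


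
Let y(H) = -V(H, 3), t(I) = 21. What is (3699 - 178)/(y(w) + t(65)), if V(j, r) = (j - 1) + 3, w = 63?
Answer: -3521/44 ≈ -80.023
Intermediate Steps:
V(j, r) = 2 + j (V(j, r) = (-1 + j) + 3 = 2 + j)
y(H) = -2 - H (y(H) = -(2 + H) = -2 - H)
(3699 - 178)/(y(w) + t(65)) = (3699 - 178)/((-2 - 1*63) + 21) = 3521/((-2 - 63) + 21) = 3521/(-65 + 21) = 3521/(-44) = 3521*(-1/44) = -3521/44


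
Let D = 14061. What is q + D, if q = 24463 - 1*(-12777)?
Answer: 51301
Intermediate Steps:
q = 37240 (q = 24463 + 12777 = 37240)
q + D = 37240 + 14061 = 51301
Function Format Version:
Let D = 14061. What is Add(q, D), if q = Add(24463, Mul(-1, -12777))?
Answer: 51301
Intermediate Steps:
q = 37240 (q = Add(24463, 12777) = 37240)
Add(q, D) = Add(37240, 14061) = 51301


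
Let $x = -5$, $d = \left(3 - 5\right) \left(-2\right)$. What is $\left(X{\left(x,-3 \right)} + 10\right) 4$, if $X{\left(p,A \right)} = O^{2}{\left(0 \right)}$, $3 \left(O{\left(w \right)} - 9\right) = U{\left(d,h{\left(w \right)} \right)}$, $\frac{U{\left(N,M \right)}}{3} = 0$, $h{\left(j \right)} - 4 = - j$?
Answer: $364$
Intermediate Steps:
$h{\left(j \right)} = 4 - j$
$d = 4$ ($d = \left(-2\right) \left(-2\right) = 4$)
$U{\left(N,M \right)} = 0$ ($U{\left(N,M \right)} = 3 \cdot 0 = 0$)
$O{\left(w \right)} = 9$ ($O{\left(w \right)} = 9 + \frac{1}{3} \cdot 0 = 9 + 0 = 9$)
$X{\left(p,A \right)} = 81$ ($X{\left(p,A \right)} = 9^{2} = 81$)
$\left(X{\left(x,-3 \right)} + 10\right) 4 = \left(81 + 10\right) 4 = 91 \cdot 4 = 364$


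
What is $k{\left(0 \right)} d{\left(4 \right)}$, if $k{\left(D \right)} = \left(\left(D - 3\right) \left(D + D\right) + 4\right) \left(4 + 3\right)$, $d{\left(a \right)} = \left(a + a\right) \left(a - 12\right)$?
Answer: $-1792$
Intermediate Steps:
$d{\left(a \right)} = 2 a \left(-12 + a\right)$
$k{\left(D \right)} = 28 + 14 D \left(-3 + D\right)$ ($k{\left(D \right)} = \left(\left(-3 + D\right) 2 D + 4\right) 7 = \left(2 D \left(-3 + D\right) + 4\right) 7 = \left(4 + 2 D \left(-3 + D\right)\right) 7 = 28 + 14 D \left(-3 + D\right)$)
$k{\left(0 \right)} d{\left(4 \right)} = \left(28 - 0 + 14 \cdot 0^{2}\right) 2 \cdot 4 \left(-12 + 4\right) = \left(28 + 0 + 14 \cdot 0\right) 2 \cdot 4 \left(-8\right) = \left(28 + 0 + 0\right) \left(-64\right) = 28 \left(-64\right) = -1792$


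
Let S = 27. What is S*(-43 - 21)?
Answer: -1728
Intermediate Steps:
S*(-43 - 21) = 27*(-43 - 21) = 27*(-64) = -1728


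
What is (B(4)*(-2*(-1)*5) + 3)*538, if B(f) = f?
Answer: 23134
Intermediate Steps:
(B(4)*(-2*(-1)*5) + 3)*538 = (4*(-2*(-1)*5) + 3)*538 = (4*(2*5) + 3)*538 = (4*10 + 3)*538 = (40 + 3)*538 = 43*538 = 23134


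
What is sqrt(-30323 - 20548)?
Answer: I*sqrt(50871) ≈ 225.55*I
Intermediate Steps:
sqrt(-30323 - 20548) = sqrt(-50871) = I*sqrt(50871)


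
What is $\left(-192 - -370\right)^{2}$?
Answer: $31684$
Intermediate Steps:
$\left(-192 - -370\right)^{2} = \left(-192 + 370\right)^{2} = 178^{2} = 31684$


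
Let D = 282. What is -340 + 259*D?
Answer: 72698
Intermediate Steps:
-340 + 259*D = -340 + 259*282 = -340 + 73038 = 72698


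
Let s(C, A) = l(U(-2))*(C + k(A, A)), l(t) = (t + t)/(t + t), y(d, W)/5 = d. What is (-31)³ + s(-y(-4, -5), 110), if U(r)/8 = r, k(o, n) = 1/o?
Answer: -3274809/110 ≈ -29771.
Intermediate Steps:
y(d, W) = 5*d
U(r) = 8*r
l(t) = 1 (l(t) = (2*t)/((2*t)) = (2*t)*(1/(2*t)) = 1)
s(C, A) = C + 1/A (s(C, A) = 1*(C + 1/A) = C + 1/A)
(-31)³ + s(-y(-4, -5), 110) = (-31)³ + (-5*(-4) + 1/110) = -29791 + (-1*(-20) + 1/110) = -29791 + (20 + 1/110) = -29791 + 2201/110 = -3274809/110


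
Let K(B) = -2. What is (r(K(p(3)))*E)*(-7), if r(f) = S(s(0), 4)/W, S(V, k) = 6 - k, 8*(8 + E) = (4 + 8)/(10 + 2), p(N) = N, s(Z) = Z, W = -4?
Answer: -441/16 ≈ -27.563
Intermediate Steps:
E = -63/8 (E = -8 + ((4 + 8)/(10 + 2))/8 = -8 + (12/12)/8 = -8 + (12*(1/12))/8 = -8 + (⅛)*1 = -8 + ⅛ = -63/8 ≈ -7.8750)
r(f) = -½ (r(f) = (6 - 1*4)/(-4) = (6 - 4)*(-¼) = 2*(-¼) = -½)
(r(K(p(3)))*E)*(-7) = -½*(-63/8)*(-7) = (63/16)*(-7) = -441/16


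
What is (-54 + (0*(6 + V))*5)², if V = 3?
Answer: 2916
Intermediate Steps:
(-54 + (0*(6 + V))*5)² = (-54 + (0*(6 + 3))*5)² = (-54 + (0*9)*5)² = (-54 + 0*5)² = (-54 + 0)² = (-54)² = 2916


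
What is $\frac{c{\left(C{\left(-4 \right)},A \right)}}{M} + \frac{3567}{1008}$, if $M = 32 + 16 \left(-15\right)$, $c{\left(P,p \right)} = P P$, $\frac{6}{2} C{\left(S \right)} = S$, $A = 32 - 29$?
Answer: $\frac{46259}{13104} \approx 3.5301$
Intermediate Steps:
$A = 3$ ($A = 32 - 29 = 3$)
$C{\left(S \right)} = \frac{S}{3}$
$c{\left(P,p \right)} = P^{2}$
$M = -208$ ($M = 32 - 240 = -208$)
$\frac{c{\left(C{\left(-4 \right)},A \right)}}{M} + \frac{3567}{1008} = \frac{\left(\frac{1}{3} \left(-4\right)\right)^{2}}{-208} + \frac{3567}{1008} = \left(- \frac{4}{3}\right)^{2} \left(- \frac{1}{208}\right) + 3567 \cdot \frac{1}{1008} = \frac{16}{9} \left(- \frac{1}{208}\right) + \frac{1189}{336} = - \frac{1}{117} + \frac{1189}{336} = \frac{46259}{13104}$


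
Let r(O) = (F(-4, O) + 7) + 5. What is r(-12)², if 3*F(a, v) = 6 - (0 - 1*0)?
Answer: 196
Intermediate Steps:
F(a, v) = 2 (F(a, v) = (6 - (0 - 1*0))/3 = (6 - (0 + 0))/3 = (6 - 1*0)/3 = (6 + 0)/3 = (⅓)*6 = 2)
r(O) = 14 (r(O) = (2 + 7) + 5 = 9 + 5 = 14)
r(-12)² = 14² = 196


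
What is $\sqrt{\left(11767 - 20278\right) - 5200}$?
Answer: $i \sqrt{13711} \approx 117.09 i$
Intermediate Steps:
$\sqrt{\left(11767 - 20278\right) - 5200} = \sqrt{-8511 - 5200} = \sqrt{-13711} = i \sqrt{13711}$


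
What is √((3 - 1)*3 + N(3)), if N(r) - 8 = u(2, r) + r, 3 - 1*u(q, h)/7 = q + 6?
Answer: 3*I*√2 ≈ 4.2426*I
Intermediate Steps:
u(q, h) = -21 - 7*q (u(q, h) = 21 - 7*(q + 6) = 21 - 7*(6 + q) = 21 + (-42 - 7*q) = -21 - 7*q)
N(r) = -27 + r (N(r) = 8 + ((-21 - 7*2) + r) = 8 + ((-21 - 14) + r) = 8 + (-35 + r) = -27 + r)
√((3 - 1)*3 + N(3)) = √((3 - 1)*3 + (-27 + 3)) = √(2*3 - 24) = √(6 - 24) = √(-18) = 3*I*√2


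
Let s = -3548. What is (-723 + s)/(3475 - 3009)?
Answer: -4271/466 ≈ -9.1652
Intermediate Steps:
(-723 + s)/(3475 - 3009) = (-723 - 3548)/(3475 - 3009) = -4271/466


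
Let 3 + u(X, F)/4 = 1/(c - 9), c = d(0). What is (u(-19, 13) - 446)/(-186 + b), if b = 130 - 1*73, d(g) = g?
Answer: 4126/1161 ≈ 3.5538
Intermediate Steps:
c = 0
u(X, F) = -112/9 (u(X, F) = -12 + 4/(0 - 9) = -12 + 4/(-9) = -12 + 4*(-⅑) = -12 - 4/9 = -112/9)
b = 57 (b = 130 - 73 = 57)
(u(-19, 13) - 446)/(-186 + b) = (-112/9 - 446)/(-186 + 57) = -4126/9/(-129) = -4126/9*(-1/129) = 4126/1161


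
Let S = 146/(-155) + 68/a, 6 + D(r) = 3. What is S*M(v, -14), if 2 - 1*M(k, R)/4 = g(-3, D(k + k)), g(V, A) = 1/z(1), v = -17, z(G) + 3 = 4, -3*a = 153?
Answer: -4232/465 ≈ -9.1011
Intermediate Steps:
a = -51 (a = -1/3*153 = -51)
z(G) = 1 (z(G) = -3 + 4 = 1)
D(r) = -3 (D(r) = -6 + 3 = -3)
g(V, A) = 1 (g(V, A) = 1/1 = 1)
M(k, R) = 4 (M(k, R) = 8 - 4*1 = 8 - 4 = 4)
S = -1058/465 (S = 146/(-155) + 68/(-51) = 146*(-1/155) + 68*(-1/51) = -146/155 - 4/3 = -1058/465 ≈ -2.2753)
S*M(v, -14) = -1058/465*4 = -4232/465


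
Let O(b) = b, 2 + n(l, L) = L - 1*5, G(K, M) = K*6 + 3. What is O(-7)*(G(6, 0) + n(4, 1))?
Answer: -231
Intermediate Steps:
G(K, M) = 3 + 6*K (G(K, M) = 6*K + 3 = 3 + 6*K)
n(l, L) = -7 + L (n(l, L) = -2 + (L - 1*5) = -2 + (L - 5) = -2 + (-5 + L) = -7 + L)
O(-7)*(G(6, 0) + n(4, 1)) = -7*((3 + 6*6) + (-7 + 1)) = -7*((3 + 36) - 6) = -7*(39 - 6) = -7*33 = -231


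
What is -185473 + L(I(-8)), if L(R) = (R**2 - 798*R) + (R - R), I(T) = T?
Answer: -179025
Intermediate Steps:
L(R) = R**2 - 798*R (L(R) = (R**2 - 798*R) + 0 = R**2 - 798*R)
-185473 + L(I(-8)) = -185473 - 8*(-798 - 8) = -185473 - 8*(-806) = -185473 + 6448 = -179025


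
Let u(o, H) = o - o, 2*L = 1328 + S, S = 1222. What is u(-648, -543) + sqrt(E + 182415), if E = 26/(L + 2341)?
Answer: sqrt(37268115629)/452 ≈ 427.10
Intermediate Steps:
L = 1275 (L = (1328 + 1222)/2 = (1/2)*2550 = 1275)
u(o, H) = 0
E = 13/1808 (E = 26/(1275 + 2341) = 26/3616 = 26*(1/3616) = 13/1808 ≈ 0.0071903)
u(-648, -543) + sqrt(E + 182415) = 0 + sqrt(13/1808 + 182415) = 0 + sqrt(329806333/1808) = 0 + sqrt(37268115629)/452 = sqrt(37268115629)/452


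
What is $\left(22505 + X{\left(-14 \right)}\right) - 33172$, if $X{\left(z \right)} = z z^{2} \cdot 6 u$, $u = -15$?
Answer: $236293$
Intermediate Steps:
$X{\left(z \right)} = - 90 z^{3}$ ($X{\left(z \right)} = z z^{2} \cdot 6 \left(-15\right) = z^{3} \cdot 6 \left(-15\right) = 6 z^{3} \left(-15\right) = - 90 z^{3}$)
$\left(22505 + X{\left(-14 \right)}\right) - 33172 = \left(22505 - 90 \left(-14\right)^{3}\right) - 33172 = \left(22505 - -246960\right) - 33172 = \left(22505 + 246960\right) - 33172 = 269465 - 33172 = 236293$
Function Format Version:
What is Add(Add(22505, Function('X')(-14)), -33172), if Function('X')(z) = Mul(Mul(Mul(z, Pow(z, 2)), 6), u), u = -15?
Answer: 236293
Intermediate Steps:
Function('X')(z) = Mul(-90, Pow(z, 3)) (Function('X')(z) = Mul(Mul(Mul(z, Pow(z, 2)), 6), -15) = Mul(Mul(Pow(z, 3), 6), -15) = Mul(Mul(6, Pow(z, 3)), -15) = Mul(-90, Pow(z, 3)))
Add(Add(22505, Function('X')(-14)), -33172) = Add(Add(22505, Mul(-90, Pow(-14, 3))), -33172) = Add(Add(22505, Mul(-90, -2744)), -33172) = Add(Add(22505, 246960), -33172) = Add(269465, -33172) = 236293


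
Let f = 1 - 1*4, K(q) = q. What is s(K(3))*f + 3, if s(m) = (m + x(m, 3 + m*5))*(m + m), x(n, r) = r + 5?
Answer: -465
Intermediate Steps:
f = -3 (f = 1 - 4 = -3)
x(n, r) = 5 + r
s(m) = 2*m*(8 + 6*m) (s(m) = (m + (5 + (3 + m*5)))*(m + m) = (m + (5 + (3 + 5*m)))*(2*m) = (m + (8 + 5*m))*(2*m) = (8 + 6*m)*(2*m) = 2*m*(8 + 6*m))
s(K(3))*f + 3 = (4*3*(4 + 3*3))*(-3) + 3 = (4*3*(4 + 9))*(-3) + 3 = (4*3*13)*(-3) + 3 = 156*(-3) + 3 = -468 + 3 = -465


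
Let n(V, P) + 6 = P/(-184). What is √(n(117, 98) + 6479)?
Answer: 3*√1521749/46 ≈ 80.452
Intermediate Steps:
n(V, P) = -6 - P/184 (n(V, P) = -6 + P/(-184) = -6 + P*(-1/184) = -6 - P/184)
√(n(117, 98) + 6479) = √((-6 - 1/184*98) + 6479) = √((-6 - 49/92) + 6479) = √(-601/92 + 6479) = √(595467/92) = 3*√1521749/46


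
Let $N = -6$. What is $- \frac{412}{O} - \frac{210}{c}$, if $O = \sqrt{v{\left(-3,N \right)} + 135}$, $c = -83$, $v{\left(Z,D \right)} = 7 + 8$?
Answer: $\frac{210}{83} - \frac{206 \sqrt{6}}{15} \approx -31.11$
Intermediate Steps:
$v{\left(Z,D \right)} = 15$
$O = 5 \sqrt{6}$ ($O = \sqrt{15 + 135} = \sqrt{150} = 5 \sqrt{6} \approx 12.247$)
$- \frac{412}{O} - \frac{210}{c} = - \frac{412}{5 \sqrt{6}} - \frac{210}{-83} = - 412 \frac{\sqrt{6}}{30} - - \frac{210}{83} = - \frac{206 \sqrt{6}}{15} + \frac{210}{83} = \frac{210}{83} - \frac{206 \sqrt{6}}{15}$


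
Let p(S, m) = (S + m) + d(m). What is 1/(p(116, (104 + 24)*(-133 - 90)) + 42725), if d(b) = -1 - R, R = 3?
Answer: 1/14293 ≈ 6.9964e-5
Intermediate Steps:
d(b) = -4 (d(b) = -1 - 1*3 = -1 - 3 = -4)
p(S, m) = -4 + S + m (p(S, m) = (S + m) - 4 = -4 + S + m)
1/(p(116, (104 + 24)*(-133 - 90)) + 42725) = 1/((-4 + 116 + (104 + 24)*(-133 - 90)) + 42725) = 1/((-4 + 116 + 128*(-223)) + 42725) = 1/((-4 + 116 - 28544) + 42725) = 1/(-28432 + 42725) = 1/14293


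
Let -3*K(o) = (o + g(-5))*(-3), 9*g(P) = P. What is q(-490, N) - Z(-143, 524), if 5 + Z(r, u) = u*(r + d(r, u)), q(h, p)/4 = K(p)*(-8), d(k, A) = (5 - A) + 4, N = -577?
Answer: 3269509/9 ≈ 3.6328e+5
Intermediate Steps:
g(P) = P/9
K(o) = -5/9 + o (K(o) = -(o + (⅑)*(-5))*(-3)/3 = -(o - 5/9)*(-3)/3 = -(-5/9 + o)*(-3)/3 = -(5/3 - 3*o)/3 = -5/9 + o)
d(k, A) = 9 - A
q(h, p) = 160/9 - 32*p (q(h, p) = 4*((-5/9 + p)*(-8)) = 4*(40/9 - 8*p) = 160/9 - 32*p)
Z(r, u) = -5 + u*(9 + r - u) (Z(r, u) = -5 + u*(r + (9 - u)) = -5 + u*(9 + r - u))
q(-490, N) - Z(-143, 524) = (160/9 - 32*(-577)) - (-5 - 143*524 - 1*524*(-9 + 524)) = (160/9 + 18464) - (-5 - 74932 - 1*524*515) = 166336/9 - (-5 - 74932 - 269860) = 166336/9 - 1*(-344797) = 166336/9 + 344797 = 3269509/9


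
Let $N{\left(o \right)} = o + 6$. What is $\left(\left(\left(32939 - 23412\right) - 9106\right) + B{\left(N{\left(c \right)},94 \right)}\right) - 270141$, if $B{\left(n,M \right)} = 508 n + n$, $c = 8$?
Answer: $-262594$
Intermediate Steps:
$N{\left(o \right)} = 6 + o$
$B{\left(n,M \right)} = 509 n$
$\left(\left(\left(32939 - 23412\right) - 9106\right) + B{\left(N{\left(c \right)},94 \right)}\right) - 270141 = \left(\left(\left(32939 - 23412\right) - 9106\right) + 509 \left(6 + 8\right)\right) - 270141 = \left(\left(9527 - 9106\right) + 509 \cdot 14\right) - 270141 = \left(421 + 7126\right) - 270141 = 7547 - 270141 = -262594$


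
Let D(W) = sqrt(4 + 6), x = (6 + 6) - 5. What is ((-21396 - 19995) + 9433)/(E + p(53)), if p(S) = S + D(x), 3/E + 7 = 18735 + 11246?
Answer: -304351666255700/502948996773 + 28712367123608*sqrt(10)/2514744983865 ≈ -569.03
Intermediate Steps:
E = 3/29974 (E = 3/(-7 + (18735 + 11246)) = 3/(-7 + 29981) = 3/29974 ≈ 0.00010009)
x = 7 (x = 12 - 5 = 7)
D(W) = sqrt(10)
p(S) = S + sqrt(10)
((-21396 - 19995) + 9433)/(E + p(53)) = ((-21396 - 19995) + 9433)/(3/29974 + (53 + sqrt(10))) = (-41391 + 9433)/(1588625/29974 + sqrt(10)) = -31958/(1588625/29974 + sqrt(10))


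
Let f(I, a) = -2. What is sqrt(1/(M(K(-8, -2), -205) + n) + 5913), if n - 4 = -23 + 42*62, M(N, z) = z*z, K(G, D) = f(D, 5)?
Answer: sqrt(11767178111910)/44610 ≈ 76.896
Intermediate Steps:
K(G, D) = -2
M(N, z) = z**2
n = 2585 (n = 4 + (-23 + 42*62) = 4 + (-23 + 2604) = 4 + 2581 = 2585)
sqrt(1/(M(K(-8, -2), -205) + n) + 5913) = sqrt(1/((-205)**2 + 2585) + 5913) = sqrt(1/(42025 + 2585) + 5913) = sqrt(1/44610 + 5913) = sqrt(263778931/44610) = sqrt(11767178111910)/44610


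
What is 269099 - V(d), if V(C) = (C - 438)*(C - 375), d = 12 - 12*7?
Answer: 41129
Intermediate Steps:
d = -72 (d = 12 - 84 = -72)
V(C) = (-438 + C)*(-375 + C)
269099 - V(d) = 269099 - (164250 + (-72)**2 - 813*(-72)) = 269099 - (164250 + 5184 + 58536) = 269099 - 1*227970 = 269099 - 227970 = 41129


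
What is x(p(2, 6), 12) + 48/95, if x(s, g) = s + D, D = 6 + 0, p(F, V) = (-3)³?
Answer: -1947/95 ≈ -20.495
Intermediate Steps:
p(F, V) = -27
D = 6
x(s, g) = 6 + s (x(s, g) = s + 6 = 6 + s)
x(p(2, 6), 12) + 48/95 = (6 - 27) + 48/95 = -21 + (1/95)*48 = -21 + 48/95 = -1947/95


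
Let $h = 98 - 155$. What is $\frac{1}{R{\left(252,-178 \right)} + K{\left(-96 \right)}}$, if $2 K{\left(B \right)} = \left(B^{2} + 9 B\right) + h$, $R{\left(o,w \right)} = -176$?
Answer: $\frac{2}{7943} \approx 0.00025179$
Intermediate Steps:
$h = -57$ ($h = 98 - 155 = -57$)
$K{\left(B \right)} = - \frac{57}{2} + \frac{B^{2}}{2} + \frac{9 B}{2}$ ($K{\left(B \right)} = \frac{\left(B^{2} + 9 B\right) - 57}{2} = \frac{-57 + B^{2} + 9 B}{2} = - \frac{57}{2} + \frac{B^{2}}{2} + \frac{9 B}{2}$)
$\frac{1}{R{\left(252,-178 \right)} + K{\left(-96 \right)}} = \frac{1}{-176 + \left(- \frac{57}{2} + \frac{\left(-96\right)^{2}}{2} + \frac{9}{2} \left(-96\right)\right)} = \frac{1}{-176 - - \frac{8295}{2}} = \frac{1}{-176 + \frac{8295}{2}} = \frac{1}{\frac{7943}{2}} = \frac{2}{7943}$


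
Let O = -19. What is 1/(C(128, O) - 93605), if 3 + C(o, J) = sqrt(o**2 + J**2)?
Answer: -93608/8762440919 - sqrt(16745)/8762440919 ≈ -1.0698e-5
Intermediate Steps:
C(o, J) = -3 + sqrt(J**2 + o**2) (C(o, J) = -3 + sqrt(o**2 + J**2) = -3 + sqrt(J**2 + o**2))
1/(C(128, O) - 93605) = 1/((-3 + sqrt((-19)**2 + 128**2)) - 93605) = 1/((-3 + sqrt(361 + 16384)) - 93605) = 1/((-3 + sqrt(16745)) - 93605) = 1/(-93608 + sqrt(16745))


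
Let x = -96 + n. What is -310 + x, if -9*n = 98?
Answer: -3752/9 ≈ -416.89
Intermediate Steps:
n = -98/9 (n = -⅑*98 = -98/9 ≈ -10.889)
x = -962/9 (x = -96 - 98/9 = -962/9 ≈ -106.89)
-310 + x = -310 - 962/9 = -3752/9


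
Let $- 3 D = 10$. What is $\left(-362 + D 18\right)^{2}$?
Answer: $178084$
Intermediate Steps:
$D = - \frac{10}{3}$ ($D = \left(- \frac{1}{3}\right) 10 = - \frac{10}{3} \approx -3.3333$)
$\left(-362 + D 18\right)^{2} = \left(-362 - 60\right)^{2} = \left(-422\right)^{2} = 178084$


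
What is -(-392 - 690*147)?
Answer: 101822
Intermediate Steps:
-(-392 - 690*147) = -(-392 - 101430) = -1*(-101822) = 101822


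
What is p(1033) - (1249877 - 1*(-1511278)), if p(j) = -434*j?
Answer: -3209477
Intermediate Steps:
p(1033) - (1249877 - 1*(-1511278)) = -434*1033 - (1249877 - 1*(-1511278)) = -448322 - (1249877 + 1511278) = -448322 - 1*2761155 = -448322 - 2761155 = -3209477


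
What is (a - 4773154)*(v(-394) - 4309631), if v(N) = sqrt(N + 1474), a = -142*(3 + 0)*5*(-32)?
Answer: 20276787997214 - 28229964*sqrt(30) ≈ 2.0277e+13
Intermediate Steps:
a = 68160 (a = -426*5*(-32) = -142*15*(-32) = -2130*(-32) = 68160)
v(N) = sqrt(1474 + N)
(a - 4773154)*(v(-394) - 4309631) = (68160 - 4773154)*(sqrt(1474 - 394) - 4309631) = -4704994*(sqrt(1080) - 4309631) = -4704994*(6*sqrt(30) - 4309631) = -4704994*(-4309631 + 6*sqrt(30)) = 20276787997214 - 28229964*sqrt(30)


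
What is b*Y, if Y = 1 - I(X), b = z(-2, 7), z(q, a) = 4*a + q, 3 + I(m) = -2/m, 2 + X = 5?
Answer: 364/3 ≈ 121.33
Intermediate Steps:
X = 3 (X = -2 + 5 = 3)
I(m) = -3 - 2/m
z(q, a) = q + 4*a
b = 26 (b = -2 + 4*7 = -2 + 28 = 26)
Y = 14/3 (Y = 1 - (-3 - 2/3) = 1 - (-3 - 2*⅓) = 1 - (-3 - ⅔) = 1 - 1*(-11/3) = 1 + 11/3 = 14/3 ≈ 4.6667)
b*Y = 26*(14/3) = 364/3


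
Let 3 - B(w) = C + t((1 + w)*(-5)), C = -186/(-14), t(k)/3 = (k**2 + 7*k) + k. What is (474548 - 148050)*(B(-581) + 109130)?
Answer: -57572490026276/7 ≈ -8.2246e+12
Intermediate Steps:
t(k) = 3*k**2 + 24*k (t(k) = 3*((k**2 + 7*k) + k) = 3*(k**2 + 8*k) = 3*k**2 + 24*k)
C = 93/7 (C = -186*(-1/14) = 93/7 ≈ 13.286)
B(w) = -72/7 - 3*(-5 - 5*w)*(3 - 5*w) (B(w) = 3 - (93/7 + 3*((1 + w)*(-5))*(8 + (1 + w)*(-5))) = 3 - (93/7 + 3*(-5 - 5*w)*(8 + (-5 - 5*w))) = 3 - (93/7 + 3*(-5 - 5*w)*(3 - 5*w)) = 3 + (-93/7 - 3*(-5 - 5*w)*(3 - 5*w)) = -72/7 - 3*(-5 - 5*w)*(3 - 5*w))
(474548 - 148050)*(B(-581) + 109130) = (474548 - 148050)*((243/7 - 75*(-581)**2 - 30*(-581)) + 109130) = 326498*((243/7 - 75*337561 + 17430) + 109130) = 326498*((243/7 - 25317075 + 17430) + 109130) = 326498*(-177097272/7 + 109130) = 326498*(-176333362/7) = -57572490026276/7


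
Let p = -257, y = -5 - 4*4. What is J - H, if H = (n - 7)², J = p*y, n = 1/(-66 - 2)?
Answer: 24728199/4624 ≈ 5347.8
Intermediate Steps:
y = -21 (y = -5 - 16 = -21)
n = -1/68 (n = 1/(-68) = -1/68 ≈ -0.014706)
J = 5397 (J = -257*(-21) = 5397)
H = 227529/4624 (H = (-1/68 - 7)² = (-477/68)² = 227529/4624 ≈ 49.206)
J - H = 5397 - 1*227529/4624 = 5397 - 227529/4624 = 24728199/4624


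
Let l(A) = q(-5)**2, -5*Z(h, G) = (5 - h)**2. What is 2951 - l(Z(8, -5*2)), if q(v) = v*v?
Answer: 2326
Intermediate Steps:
Z(h, G) = -(5 - h)**2/5
q(v) = v**2
l(A) = 625 (l(A) = ((-5)**2)**2 = 25**2 = 625)
2951 - l(Z(8, -5*2)) = 2951 - 1*625 = 2951 - 625 = 2326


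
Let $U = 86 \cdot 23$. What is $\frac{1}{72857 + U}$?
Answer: $\frac{1}{74835} \approx 1.3363 \cdot 10^{-5}$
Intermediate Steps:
$U = 1978$
$\frac{1}{72857 + U} = \frac{1}{72857 + 1978} = \frac{1}{74835}$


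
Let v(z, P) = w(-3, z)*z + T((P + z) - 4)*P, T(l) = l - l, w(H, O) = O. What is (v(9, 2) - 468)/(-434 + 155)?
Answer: 43/31 ≈ 1.3871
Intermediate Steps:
T(l) = 0
v(z, P) = z² (v(z, P) = z*z + 0*P = z² + 0 = z²)
(v(9, 2) - 468)/(-434 + 155) = (9² - 468)/(-434 + 155) = (81 - 468)/(-279) = -387*(-1/279) = 43/31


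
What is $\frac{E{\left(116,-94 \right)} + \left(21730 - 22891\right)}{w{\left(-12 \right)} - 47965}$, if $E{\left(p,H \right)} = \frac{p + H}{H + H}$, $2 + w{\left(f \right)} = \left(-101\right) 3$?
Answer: $\frac{21829}{907476} \approx 0.024055$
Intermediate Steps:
$w{\left(f \right)} = -305$ ($w{\left(f \right)} = -2 - 303 = -305$)
$E{\left(p,H \right)} = \frac{H + p}{2 H}$
$\frac{E{\left(116,-94 \right)} + \left(21730 - 22891\right)}{w{\left(-12 \right)} - 47965} = \frac{\frac{-94 + 116}{2 \left(-94\right)} + \left(21730 - 22891\right)}{-305 - 47965} = \frac{\frac{1}{2} \left(- \frac{1}{94}\right) 22 + \left(21730 - 22891\right)}{-48270} = \left(- \frac{11}{94} - 1161\right) \left(- \frac{1}{48270}\right) = \left(- \frac{109145}{94}\right) \left(- \frac{1}{48270}\right) = \frac{21829}{907476}$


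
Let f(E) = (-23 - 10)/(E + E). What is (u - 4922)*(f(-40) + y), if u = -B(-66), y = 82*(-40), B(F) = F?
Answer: 159256769/10 ≈ 1.5926e+7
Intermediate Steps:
y = -3280
f(E) = -33/(2*E) (f(E) = -33*1/(2*E) = -33/(2*E))
u = 66 (u = -1*(-66) = 66)
(u - 4922)*(f(-40) + y) = (66 - 4922)*(-33/2/(-40) - 3280) = -4856*(-33/2*(-1/40) - 3280) = -4856*(33/80 - 3280) = -4856*(-262367/80) = 159256769/10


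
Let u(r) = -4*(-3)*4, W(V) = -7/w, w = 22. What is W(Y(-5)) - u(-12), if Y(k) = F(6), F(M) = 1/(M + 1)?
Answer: -1063/22 ≈ -48.318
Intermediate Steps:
F(M) = 1/(1 + M)
Y(k) = ⅐ (Y(k) = 1/(1 + 6) = 1/7 = ⅐)
W(V) = -7/22
u(r) = 48 (u(r) = 12*4 = 48)
W(Y(-5)) - u(-12) = -7/22 - 1*48 = -7/22 - 48 = -1063/22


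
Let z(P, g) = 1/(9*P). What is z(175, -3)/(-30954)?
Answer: -1/48752550 ≈ -2.0512e-8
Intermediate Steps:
z(P, g) = 1/(9*P)
z(175, -3)/(-30954) = ((⅑)/175)/(-30954) = ((⅑)*(1/175))*(-1/30954) = (1/1575)*(-1/30954) = -1/48752550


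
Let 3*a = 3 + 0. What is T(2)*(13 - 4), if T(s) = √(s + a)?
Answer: 9*√3 ≈ 15.588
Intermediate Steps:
a = 1 (a = (3 + 0)/3 = (⅓)*3 = 1)
T(s) = √(1 + s) (T(s) = √(s + 1) = √(1 + s))
T(2)*(13 - 4) = √(1 + 2)*(13 - 4) = √3*9 = 9*√3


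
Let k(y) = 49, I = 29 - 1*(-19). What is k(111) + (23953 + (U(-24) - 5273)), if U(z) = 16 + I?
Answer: 18793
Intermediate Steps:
I = 48 (I = 29 + 19 = 48)
U(z) = 64 (U(z) = 16 + 48 = 64)
k(111) + (23953 + (U(-24) - 5273)) = 49 + (23953 + (64 - 5273)) = 49 + (23953 - 5209) = 49 + 18744 = 18793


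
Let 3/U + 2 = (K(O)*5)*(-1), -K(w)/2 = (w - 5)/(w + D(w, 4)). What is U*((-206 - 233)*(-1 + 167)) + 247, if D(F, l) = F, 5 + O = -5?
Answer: -434527/11 ≈ -39502.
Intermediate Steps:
O = -10 (O = -5 - 5 = -10)
K(w) = -(-5 + w)/w (K(w) = -2*(w - 5)/(w + w) = -2*(-5 + w)/(2*w) = -2*(-5 + w)*1/(2*w) = -(-5 + w)/w)
U = 6/11 (U = 3/(-2 + (((5 - 1*(-10))/(-10))*5)*(-1)) = 3/(-2 + (-(5 + 10)/10*5)*(-1)) = 3/(-2 + (-⅒*15*5)*(-1)) = 3/(-2 - 3/2*5*(-1)) = 3/(-2 - 15/2*(-1)) = 3/(-2 + 15/2) = 3/(11/2) = 3*(2/11) = 6/11 ≈ 0.54545)
U*((-206 - 233)*(-1 + 167)) + 247 = 6*((-206 - 233)*(-1 + 167))/11 + 247 = 6*(-439*166)/11 + 247 = (6/11)*(-72874) + 247 = -437244/11 + 247 = -434527/11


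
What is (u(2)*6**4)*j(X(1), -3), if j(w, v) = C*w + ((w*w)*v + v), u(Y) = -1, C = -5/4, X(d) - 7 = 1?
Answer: 265680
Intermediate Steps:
X(d) = 8 (X(d) = 7 + 1 = 8)
C = -5/4 (C = -5*1/4 = -5/4 ≈ -1.2500)
j(w, v) = v - 5*w/4 + v*w**2 (j(w, v) = -5*w/4 + ((w*w)*v + v) = -5*w/4 + (w**2*v + v) = -5*w/4 + (v*w**2 + v) = -5*w/4 + (v + v*w**2) = v - 5*w/4 + v*w**2)
(u(2)*6**4)*j(X(1), -3) = (-1*6**4)*(-3 - 5/4*8 - 3*8**2) = (-1*1296)*(-3 - 10 - 3*64) = -1296*(-3 - 10 - 192) = -1296*(-205) = 265680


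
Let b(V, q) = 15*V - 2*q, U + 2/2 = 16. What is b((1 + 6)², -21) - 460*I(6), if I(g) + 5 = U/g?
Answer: 1927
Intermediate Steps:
U = 15 (U = -1 + 16 = 15)
b(V, q) = -2*q + 15*V
I(g) = -5 + 15/g
b((1 + 6)², -21) - 460*I(6) = (-2*(-21) + 15*(1 + 6)²) - 460*(-5 + 15/6) = (42 + 15*7²) - 460*(-5 + 15*(⅙)) = (42 + 15*49) - 460*(-5 + 5/2) = (42 + 735) - 460*(-5/2) = 777 + 1150 = 1927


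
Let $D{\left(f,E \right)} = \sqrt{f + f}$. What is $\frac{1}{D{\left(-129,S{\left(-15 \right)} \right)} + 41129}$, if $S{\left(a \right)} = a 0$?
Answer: $\frac{41129}{1691594899} - \frac{i \sqrt{258}}{1691594899} \approx 2.4314 \cdot 10^{-5} - 9.4954 \cdot 10^{-9} i$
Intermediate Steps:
$S{\left(a \right)} = 0$
$D{\left(f,E \right)} = \sqrt{2} \sqrt{f}$ ($D{\left(f,E \right)} = \sqrt{2 f} = \sqrt{2} \sqrt{f}$)
$\frac{1}{D{\left(-129,S{\left(-15 \right)} \right)} + 41129} = \frac{1}{\sqrt{2} \sqrt{-129} + 41129} = \frac{1}{\sqrt{2} i \sqrt{129} + 41129} = \frac{1}{i \sqrt{258} + 41129} = \frac{1}{41129 + i \sqrt{258}}$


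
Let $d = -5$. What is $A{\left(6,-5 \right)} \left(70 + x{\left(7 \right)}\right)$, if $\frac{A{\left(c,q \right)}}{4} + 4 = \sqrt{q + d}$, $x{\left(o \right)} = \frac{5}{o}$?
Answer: $- \frac{7920}{7} + \frac{1980 i \sqrt{10}}{7} \approx -1131.4 + 894.47 i$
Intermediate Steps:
$A{\left(c,q \right)} = -16 + 4 \sqrt{-5 + q}$ ($A{\left(c,q \right)} = -16 + 4 \sqrt{q - 5} = -16 + 4 \sqrt{-5 + q}$)
$A{\left(6,-5 \right)} \left(70 + x{\left(7 \right)}\right) = \left(-16 + 4 \sqrt{-5 - 5}\right) \left(70 + \frac{5}{7}\right) = \left(-16 + 4 \sqrt{-10}\right) \left(70 + 5 \cdot \frac{1}{7}\right) = \left(-16 + 4 i \sqrt{10}\right) \left(70 + \frac{5}{7}\right) = \left(-16 + 4 i \sqrt{10}\right) \frac{495}{7} = - \frac{7920}{7} + \frac{1980 i \sqrt{10}}{7}$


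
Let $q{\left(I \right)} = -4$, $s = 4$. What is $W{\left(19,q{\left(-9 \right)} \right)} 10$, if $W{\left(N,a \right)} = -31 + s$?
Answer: $-270$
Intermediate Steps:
$W{\left(N,a \right)} = -27$ ($W{\left(N,a \right)} = -31 + 4 = -27$)
$W{\left(19,q{\left(-9 \right)} \right)} 10 = \left(-27\right) 10 = -270$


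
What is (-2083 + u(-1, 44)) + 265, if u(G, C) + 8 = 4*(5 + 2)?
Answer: -1798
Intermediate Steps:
u(G, C) = 20 (u(G, C) = -8 + 4*(5 + 2) = -8 + 4*7 = -8 + 28 = 20)
(-2083 + u(-1, 44)) + 265 = (-2083 + 20) + 265 = -2063 + 265 = -1798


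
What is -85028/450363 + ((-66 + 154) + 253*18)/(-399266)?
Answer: -18019687247/89907316779 ≈ -0.20043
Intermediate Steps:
-85028/450363 + ((-66 + 154) + 253*18)/(-399266) = -85028*1/450363 + (88 + 4554)*(-1/399266) = -85028/450363 + 4642*(-1/399266) = -85028/450363 - 2321/199633 = -18019687247/89907316779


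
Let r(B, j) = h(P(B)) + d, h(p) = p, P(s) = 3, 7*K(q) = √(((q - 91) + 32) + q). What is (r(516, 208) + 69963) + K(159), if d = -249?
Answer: 69717 + √259/7 ≈ 69719.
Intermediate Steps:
K(q) = √(-59 + 2*q)/7 (K(q) = √(((q - 91) + 32) + q)/7 = √(((-91 + q) + 32) + q)/7 = √((-59 + q) + q)/7 = √(-59 + 2*q)/7)
r(B, j) = -246 (r(B, j) = 3 - 249 = -246)
(r(516, 208) + 69963) + K(159) = (-246 + 69963) + √(-59 + 2*159)/7 = 69717 + √(-59 + 318)/7 = 69717 + √259/7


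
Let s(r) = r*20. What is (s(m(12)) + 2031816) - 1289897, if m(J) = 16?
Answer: 742239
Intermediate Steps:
s(r) = 20*r
(s(m(12)) + 2031816) - 1289897 = (20*16 + 2031816) - 1289897 = (320 + 2031816) - 1289897 = 2032136 - 1289897 = 742239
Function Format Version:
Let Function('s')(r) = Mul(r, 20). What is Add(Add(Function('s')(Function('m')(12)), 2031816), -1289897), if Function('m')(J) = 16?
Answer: 742239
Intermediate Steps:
Function('s')(r) = Mul(20, r)
Add(Add(Function('s')(Function('m')(12)), 2031816), -1289897) = Add(Add(Mul(20, 16), 2031816), -1289897) = Add(Add(320, 2031816), -1289897) = Add(2032136, -1289897) = 742239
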